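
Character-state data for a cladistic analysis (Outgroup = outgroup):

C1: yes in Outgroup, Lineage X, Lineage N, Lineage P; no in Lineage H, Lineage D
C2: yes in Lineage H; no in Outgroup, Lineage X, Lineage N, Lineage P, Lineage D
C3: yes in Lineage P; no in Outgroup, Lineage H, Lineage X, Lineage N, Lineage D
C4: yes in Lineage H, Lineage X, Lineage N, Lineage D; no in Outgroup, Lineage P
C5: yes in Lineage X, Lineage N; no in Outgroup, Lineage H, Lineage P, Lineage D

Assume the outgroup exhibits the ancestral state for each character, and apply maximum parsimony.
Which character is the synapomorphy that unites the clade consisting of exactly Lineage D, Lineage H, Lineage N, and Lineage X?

C4

Character polarity is set by the outgroup: the derived state is whichever differs from the outgroup's state, so for C1 the derived state is 'no', and for the remaining characters it is 'yes'.
Only Lineage D and Lineage H show the derived state 'no' for C1, supporting them as a clade.
C2: derived state 'yes' in Lineage H only — an autapomorphy, so it tells us nothing about relationships among taxa.
C3 (derived state 'yes') is unique to Lineage P (autapomorphy; uninformative for grouping).
Only Lineage D, Lineage H, Lineage N, and Lineage X show the derived state 'yes' for C4, supporting them as a clade.
Only Lineage N and Lineage X show the derived state 'yes' for C5, supporting them as a clade.
Most parsimonious ingroup topology: (((Lineage X,Lineage N),(Lineage H,Lineage D)),Lineage P).
The clade {Lineage D, Lineage H, Lineage N, Lineage X} is supported by C4: its derived state 'yes' occurs in exactly those taxa and in no other taxon (including the outgroup).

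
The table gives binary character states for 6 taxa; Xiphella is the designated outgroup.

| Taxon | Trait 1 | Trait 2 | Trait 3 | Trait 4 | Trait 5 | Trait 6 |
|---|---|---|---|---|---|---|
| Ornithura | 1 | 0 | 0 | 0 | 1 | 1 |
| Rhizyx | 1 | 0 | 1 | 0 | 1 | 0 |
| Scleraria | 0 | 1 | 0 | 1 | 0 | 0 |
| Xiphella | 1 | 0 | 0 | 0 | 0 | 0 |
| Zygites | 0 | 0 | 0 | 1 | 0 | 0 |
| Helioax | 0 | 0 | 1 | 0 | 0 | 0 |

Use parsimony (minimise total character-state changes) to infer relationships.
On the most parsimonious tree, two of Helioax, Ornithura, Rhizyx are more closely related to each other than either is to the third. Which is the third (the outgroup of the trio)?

Character polarity is set by the outgroup: the derived state is whichever differs from the outgroup's state, so for Trait 1 the derived state is '0', and for the remaining characters it is '1'.
Trait 1: derived state '0' in Helioax, Scleraria, and Zygites only — synapomorphy for {Helioax, Scleraria, Zygites}.
Trait 2 (derived state '1') is unique to Scleraria (autapomorphy; uninformative for grouping).
Trait 3 groups Helioax and Rhizyx, which is incompatible with the clades supported by the remaining characters; treating it as convergent (homoplasy) costs fewer steps than any alternative tree.
Only Scleraria and Zygites show the derived state '1' for Trait 4, supporting them as a clade.
Trait 5 (derived state '1') is shared by Ornithura and Rhizyx — a synapomorphy uniting that clade.
Trait 6 (derived state '1') is unique to Ornithura (autapomorphy; uninformative for grouping).
Most parsimonious ingroup topology: ((Rhizyx,Ornithura),(Helioax,(Zygites,Scleraria))).
Rhizyx and Ornithura share a more recent common ancestor with each other than either does with Helioax, so Helioax is the least closely related of the three.

Helioax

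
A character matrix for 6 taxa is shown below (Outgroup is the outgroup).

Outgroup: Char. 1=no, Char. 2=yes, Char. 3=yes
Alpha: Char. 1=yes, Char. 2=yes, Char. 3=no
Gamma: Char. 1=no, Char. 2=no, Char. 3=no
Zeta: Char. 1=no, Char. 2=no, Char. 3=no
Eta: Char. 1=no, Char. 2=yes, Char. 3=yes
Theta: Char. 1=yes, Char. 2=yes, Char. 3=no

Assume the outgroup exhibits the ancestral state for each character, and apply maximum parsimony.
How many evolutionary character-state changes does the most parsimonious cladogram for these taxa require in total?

Character polarity is set by the outgroup: the derived state is whichever differs from the outgroup's state, so for Char. 2, Char. 3 the derived state is 'no', and for the remaining characters it is 'yes'.
Char. 1 (derived state 'yes') is shared by Alpha and Theta — a synapomorphy uniting that clade.
Only Gamma and Zeta show the derived state 'no' for Char. 2, supporting them as a clade.
Only Alpha, Gamma, Theta, and Zeta show the derived state 'no' for Char. 3, supporting them as a clade.
Most parsimonious ingroup topology: (((Alpha,Theta),(Gamma,Zeta)),Eta).
Changes per character on this tree: Char. 1: 1; Char. 2: 1; Char. 3: 1.
Total = 3.

3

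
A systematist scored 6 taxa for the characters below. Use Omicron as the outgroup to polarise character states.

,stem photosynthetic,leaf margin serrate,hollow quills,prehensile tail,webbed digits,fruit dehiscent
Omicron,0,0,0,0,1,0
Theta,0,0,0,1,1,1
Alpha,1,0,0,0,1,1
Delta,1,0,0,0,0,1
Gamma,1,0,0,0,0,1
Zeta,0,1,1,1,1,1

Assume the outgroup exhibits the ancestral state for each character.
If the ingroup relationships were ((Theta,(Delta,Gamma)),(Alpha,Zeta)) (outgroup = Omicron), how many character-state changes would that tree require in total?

Map each character onto ((Theta,(Delta,Gamma)),(Alpha,Zeta)) (rooted by Omicron) and count the minimum state changes it requires (Fitch parsimony):
stem photosynthetic: 2; leaf margin serrate: 1; hollow quills: 1; prehensile tail: 2; webbed digits: 1; fruit dehiscent: 1.
Total tree length = 8.

8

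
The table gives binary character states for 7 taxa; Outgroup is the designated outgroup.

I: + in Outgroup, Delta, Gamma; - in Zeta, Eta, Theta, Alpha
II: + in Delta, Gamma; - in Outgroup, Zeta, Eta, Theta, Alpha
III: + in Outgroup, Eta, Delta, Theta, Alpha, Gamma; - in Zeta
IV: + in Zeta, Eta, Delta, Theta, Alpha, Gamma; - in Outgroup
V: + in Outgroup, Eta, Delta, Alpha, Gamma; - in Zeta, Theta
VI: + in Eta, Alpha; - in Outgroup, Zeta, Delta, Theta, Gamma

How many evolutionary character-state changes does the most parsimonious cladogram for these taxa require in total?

6

Character polarity is set by the outgroup: the derived state is whichever differs from the outgroup's state, so for I, III, V the derived state is '-', and for the remaining characters it is '+'.
Only Alpha, Eta, Theta, and Zeta show the derived state '-' for I, supporting them as a clade.
II: derived state '+' in Delta and Gamma only — synapomorphy for {Delta, Gamma}.
III: derived state '-' in Zeta only — an autapomorphy, so it tells us nothing about relationships among taxa.
All ingroup taxa share the derived state '+' for IV; it defines the ingroup but does not resolve relationships within it.
Only Theta and Zeta show the derived state '-' for V, supporting them as a clade.
Only Alpha and Eta show the derived state '+' for VI, supporting them as a clade.
Most parsimonious ingroup topology: (((Zeta,Theta),(Eta,Alpha)),(Delta,Gamma)).
Changes per character on this tree: I: 1; II: 1; III: 1; IV: 1; V: 1; VI: 1.
Total = 6.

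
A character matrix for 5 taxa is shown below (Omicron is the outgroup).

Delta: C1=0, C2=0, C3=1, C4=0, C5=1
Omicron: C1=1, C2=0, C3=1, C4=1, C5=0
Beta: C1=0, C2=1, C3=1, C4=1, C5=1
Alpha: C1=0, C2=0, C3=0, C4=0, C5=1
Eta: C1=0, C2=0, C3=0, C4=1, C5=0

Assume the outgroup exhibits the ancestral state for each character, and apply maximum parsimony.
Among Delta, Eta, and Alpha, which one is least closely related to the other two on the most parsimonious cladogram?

Eta

Character polarity is set by the outgroup: the derived state is whichever differs from the outgroup's state, so for C1, C3, C4 the derived state is '0', and for the remaining characters it is '1'.
C1 (derived state '0') is shared by all ingroup taxa — unites the whole ingroup.
C2: derived state '1' in Beta only — an autapomorphy, so it tells us nothing about relationships among taxa.
C3 (state '0') occurs in Alpha and Eta but conflicts with the nesting implied by the other characters — most parsimoniously interpreted as homoplasy.
C4: derived state '0' in Alpha and Delta only — synapomorphy for {Alpha, Delta}.
Only Alpha, Beta, and Delta show the derived state '1' for C5, supporting them as a clade.
Most parsimonious ingroup topology: (Eta,((Alpha,Delta),Beta)).
Alpha and Delta share a more recent common ancestor with each other than either does with Eta, so Eta is the least closely related of the three.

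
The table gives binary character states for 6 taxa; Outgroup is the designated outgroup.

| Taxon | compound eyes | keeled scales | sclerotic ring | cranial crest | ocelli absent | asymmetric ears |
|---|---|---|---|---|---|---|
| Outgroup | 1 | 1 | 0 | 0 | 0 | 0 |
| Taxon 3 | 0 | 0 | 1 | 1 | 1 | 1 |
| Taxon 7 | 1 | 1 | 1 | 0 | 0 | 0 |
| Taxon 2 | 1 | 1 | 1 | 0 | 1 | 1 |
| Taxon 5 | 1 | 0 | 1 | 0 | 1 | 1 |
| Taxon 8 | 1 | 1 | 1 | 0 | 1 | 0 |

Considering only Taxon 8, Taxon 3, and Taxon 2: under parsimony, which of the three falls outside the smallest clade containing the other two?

Taxon 8

Character polarity is set by the outgroup: the derived state is whichever differs from the outgroup's state, so for compound eyes, keeled scales the derived state is '0', and for the remaining characters it is '1'.
compound eyes (derived state '0') is unique to Taxon 3 (autapomorphy; uninformative for grouping).
keeled scales: derived state '0' in Taxon 3 and Taxon 5 only — synapomorphy for {Taxon 3, Taxon 5}.
All ingroup taxa share the derived state '1' for sclerotic ring; it defines the ingroup but does not resolve relationships within it.
cranial crest (derived state '1') is unique to Taxon 3 (autapomorphy; uninformative for grouping).
ocelli absent (derived state '1') is shared by Taxon 2, Taxon 3, Taxon 5, and Taxon 8 — a synapomorphy uniting that clade.
asymmetric ears (derived state '1') is shared by Taxon 2, Taxon 3, and Taxon 5 — a synapomorphy uniting that clade.
Most parsimonious ingroup topology: ((((Taxon 3,Taxon 5),Taxon 2),Taxon 8),Taxon 7).
Taxon 2 and Taxon 3 share a more recent common ancestor with each other than either does with Taxon 8, so Taxon 8 is the least closely related of the three.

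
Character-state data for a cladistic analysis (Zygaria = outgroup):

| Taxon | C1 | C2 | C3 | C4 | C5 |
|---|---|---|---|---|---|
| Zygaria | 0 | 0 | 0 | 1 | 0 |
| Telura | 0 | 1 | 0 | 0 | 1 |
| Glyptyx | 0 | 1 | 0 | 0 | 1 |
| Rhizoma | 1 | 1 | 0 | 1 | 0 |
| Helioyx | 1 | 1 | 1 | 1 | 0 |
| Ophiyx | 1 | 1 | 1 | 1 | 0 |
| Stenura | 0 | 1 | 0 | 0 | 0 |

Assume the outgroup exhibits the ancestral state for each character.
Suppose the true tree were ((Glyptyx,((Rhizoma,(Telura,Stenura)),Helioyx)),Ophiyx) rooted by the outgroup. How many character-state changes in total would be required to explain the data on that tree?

10

Map each character onto ((Glyptyx,((Rhizoma,(Telura,Stenura)),Helioyx)),Ophiyx) (rooted by Zygaria) and count the minimum state changes it requires (Fitch parsimony):
C1: 3; C2: 1; C3: 2; C4: 2; C5: 2.
Total tree length = 10.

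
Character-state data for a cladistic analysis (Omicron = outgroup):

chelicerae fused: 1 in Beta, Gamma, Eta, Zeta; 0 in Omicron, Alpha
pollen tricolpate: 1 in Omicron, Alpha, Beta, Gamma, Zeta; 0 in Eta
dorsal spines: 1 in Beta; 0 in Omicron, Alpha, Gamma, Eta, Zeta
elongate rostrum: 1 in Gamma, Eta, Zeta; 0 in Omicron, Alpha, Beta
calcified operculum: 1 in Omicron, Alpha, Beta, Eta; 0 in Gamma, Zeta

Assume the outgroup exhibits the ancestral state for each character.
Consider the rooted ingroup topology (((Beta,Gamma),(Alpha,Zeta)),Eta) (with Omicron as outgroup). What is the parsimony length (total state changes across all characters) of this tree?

Map each character onto (((Beta,Gamma),(Alpha,Zeta)),Eta) (rooted by Omicron) and count the minimum state changes it requires (Fitch parsimony):
chelicerae fused: 2; pollen tricolpate: 1; dorsal spines: 1; elongate rostrum: 3; calcified operculum: 2.
Total tree length = 9.

9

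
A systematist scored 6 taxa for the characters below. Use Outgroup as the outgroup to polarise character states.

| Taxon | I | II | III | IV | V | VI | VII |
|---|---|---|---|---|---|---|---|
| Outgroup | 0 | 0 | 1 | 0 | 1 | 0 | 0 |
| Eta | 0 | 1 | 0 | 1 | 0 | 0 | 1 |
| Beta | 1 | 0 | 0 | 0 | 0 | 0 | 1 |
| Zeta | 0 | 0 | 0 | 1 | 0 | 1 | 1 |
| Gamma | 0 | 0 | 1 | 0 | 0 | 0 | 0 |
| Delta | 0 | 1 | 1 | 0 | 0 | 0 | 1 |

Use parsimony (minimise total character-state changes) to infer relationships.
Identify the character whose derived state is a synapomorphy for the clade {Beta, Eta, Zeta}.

Character polarity is set by the outgroup: the derived state is whichever differs from the outgroup's state, so for III, V the derived state is '0', and for the remaining characters it is '1'.
I (derived state '1') is unique to Beta (autapomorphy; uninformative for grouping).
II groups Delta and Eta, which is incompatible with the clades supported by the remaining characters; treating it as convergent (homoplasy) costs fewer steps than any alternative tree.
Only Beta, Eta, and Zeta show the derived state '0' for III, supporting them as a clade.
IV: derived state '1' in Eta and Zeta only — synapomorphy for {Eta, Zeta}.
V (derived state '0') is shared by all ingroup taxa — unites the whole ingroup.
VI (derived state '1') is unique to Zeta (autapomorphy; uninformative for grouping).
Only Beta, Delta, Eta, and Zeta show the derived state '1' for VII, supporting them as a clade.
Most parsimonious ingroup topology: ((((Eta,Zeta),Beta),Delta),Gamma).
The clade {Beta, Eta, Zeta} is supported by III: its derived state '0' occurs in exactly those taxa and in no other taxon (including the outgroup).

III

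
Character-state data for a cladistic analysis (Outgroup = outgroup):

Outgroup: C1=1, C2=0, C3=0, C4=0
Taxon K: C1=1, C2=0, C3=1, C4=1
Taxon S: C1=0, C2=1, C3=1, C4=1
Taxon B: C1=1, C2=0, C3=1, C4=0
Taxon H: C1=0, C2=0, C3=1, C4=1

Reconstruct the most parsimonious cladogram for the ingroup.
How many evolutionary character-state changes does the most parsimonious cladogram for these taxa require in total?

Character polarity is set by the outgroup: the derived state is whichever differs from the outgroup's state, so for C1 the derived state is '0', and for the remaining characters it is '1'.
C1: derived state '0' in Taxon H and Taxon S only — synapomorphy for {Taxon H, Taxon S}.
C2: derived state '1' in Taxon S only — an autapomorphy, so it tells us nothing about relationships among taxa.
C3 (derived state '1') is shared by all ingroup taxa — unites the whole ingroup.
Only Taxon H, Taxon K, and Taxon S show the derived state '1' for C4, supporting them as a clade.
Most parsimonious ingroup topology: ((Taxon K,(Taxon S,Taxon H)),Taxon B).
Changes per character on this tree: C1: 1; C2: 1; C3: 1; C4: 1.
Total = 4.

4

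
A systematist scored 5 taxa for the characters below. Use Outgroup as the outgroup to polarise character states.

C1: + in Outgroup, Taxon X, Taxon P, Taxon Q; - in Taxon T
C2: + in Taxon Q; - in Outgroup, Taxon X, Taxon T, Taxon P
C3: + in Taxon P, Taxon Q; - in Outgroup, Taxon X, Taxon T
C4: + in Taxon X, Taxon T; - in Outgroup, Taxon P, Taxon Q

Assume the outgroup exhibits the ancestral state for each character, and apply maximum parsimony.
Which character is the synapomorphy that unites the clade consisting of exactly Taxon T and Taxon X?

C4

Character polarity is set by the outgroup: the derived state is whichever differs from the outgroup's state, so for C1 the derived state is '-', and for the remaining characters it is '+'.
C1 (derived state '-') is unique to Taxon T (autapomorphy; uninformative for grouping).
C2: derived state '+' in Taxon Q only — an autapomorphy, so it tells us nothing about relationships among taxa.
C3 (derived state '+') is shared by Taxon P and Taxon Q — a synapomorphy uniting that clade.
C4: derived state '+' in Taxon T and Taxon X only — synapomorphy for {Taxon T, Taxon X}.
Most parsimonious ingroup topology: ((Taxon X,Taxon T),(Taxon P,Taxon Q)).
The clade {Taxon T, Taxon X} is supported by C4: its derived state '+' occurs in exactly those taxa and in no other taxon (including the outgroup).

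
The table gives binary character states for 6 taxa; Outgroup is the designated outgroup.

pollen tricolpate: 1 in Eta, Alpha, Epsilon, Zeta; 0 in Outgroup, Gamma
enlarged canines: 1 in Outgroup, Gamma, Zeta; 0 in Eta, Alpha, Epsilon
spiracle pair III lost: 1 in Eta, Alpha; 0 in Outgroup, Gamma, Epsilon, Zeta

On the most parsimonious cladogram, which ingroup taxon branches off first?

Gamma

Character polarity is set by the outgroup: the derived state is whichever differs from the outgroup's state, so for enlarged canines the derived state is '0', and for the remaining characters it is '1'.
pollen tricolpate: derived state '1' in Alpha, Epsilon, Eta, and Zeta only — synapomorphy for {Alpha, Epsilon, Eta, Zeta}.
Only Alpha, Epsilon, and Eta show the derived state '0' for enlarged canines, supporting them as a clade.
spiracle pair III lost (derived state '1') is shared by Alpha and Eta — a synapomorphy uniting that clade.
Most parsimonious ingroup topology: ((((Eta,Alpha),Epsilon),Zeta),Gamma).
Gamma is sister to the clade containing all other ingroup taxa, so it is the earliest-diverging (most basal) ingroup lineage.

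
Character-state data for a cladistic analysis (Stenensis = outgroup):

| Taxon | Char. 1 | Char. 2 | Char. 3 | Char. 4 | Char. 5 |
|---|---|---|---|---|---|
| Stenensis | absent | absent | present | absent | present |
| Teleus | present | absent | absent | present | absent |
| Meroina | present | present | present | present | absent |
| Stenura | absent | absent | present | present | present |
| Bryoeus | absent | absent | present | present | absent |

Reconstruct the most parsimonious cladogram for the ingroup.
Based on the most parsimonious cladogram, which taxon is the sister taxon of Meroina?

Character polarity is set by the outgroup: the derived state is whichever differs from the outgroup's state, so for Char. 3, Char. 5 the derived state is 'absent', and for the remaining characters it is 'present'.
Only Meroina and Teleus show the derived state 'present' for Char. 1, supporting them as a clade.
Char. 2: derived state 'present' in Meroina only — an autapomorphy, so it tells us nothing about relationships among taxa.
Char. 3: derived state 'absent' in Teleus only — an autapomorphy, so it tells us nothing about relationships among taxa.
Char. 4 (derived state 'present') is shared by all ingroup taxa — unites the whole ingroup.
Char. 5: derived state 'absent' in Bryoeus, Meroina, and Teleus only — synapomorphy for {Bryoeus, Meroina, Teleus}.
Most parsimonious ingroup topology: (((Teleus,Meroina),Bryoeus),Stenura).
Meroina and Teleus form a cherry on this tree, so they are sister taxa.

Teleus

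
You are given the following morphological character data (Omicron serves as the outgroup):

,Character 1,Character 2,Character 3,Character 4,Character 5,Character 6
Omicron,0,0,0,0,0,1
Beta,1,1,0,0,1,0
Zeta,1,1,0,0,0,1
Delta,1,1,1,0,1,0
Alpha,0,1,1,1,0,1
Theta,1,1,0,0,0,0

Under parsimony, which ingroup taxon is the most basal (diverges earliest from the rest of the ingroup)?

Character polarity is set by the outgroup: the derived state is whichever differs from the outgroup's state, so for Character 6 the derived state is '0', and for the remaining characters it is '1'.
Only Beta, Delta, Theta, and Zeta show the derived state '1' for Character 1, supporting them as a clade.
All ingroup taxa share the derived state '1' for Character 2; it defines the ingroup but does not resolve relationships within it.
Character 3 groups Alpha and Delta, which is incompatible with the clades supported by the remaining characters; treating it as convergent (homoplasy) costs fewer steps than any alternative tree.
Character 4: derived state '1' in Alpha only — an autapomorphy, so it tells us nothing about relationships among taxa.
Only Beta and Delta show the derived state '1' for Character 5, supporting them as a clade.
Only Beta, Delta, and Theta show the derived state '0' for Character 6, supporting them as a clade.
Most parsimonious ingroup topology: ((((Beta,Delta),Theta),Zeta),Alpha).
Alpha is sister to the clade containing all other ingroup taxa, so it is the earliest-diverging (most basal) ingroup lineage.

Alpha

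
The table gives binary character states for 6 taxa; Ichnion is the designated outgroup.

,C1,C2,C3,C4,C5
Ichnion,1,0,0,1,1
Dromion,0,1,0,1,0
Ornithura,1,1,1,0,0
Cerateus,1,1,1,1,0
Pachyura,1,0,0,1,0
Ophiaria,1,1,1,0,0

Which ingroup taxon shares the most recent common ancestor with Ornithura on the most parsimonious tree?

Ophiaria

Character polarity is set by the outgroup: the derived state is whichever differs from the outgroup's state, so for C1, C4, C5 the derived state is '0', and for the remaining characters it is '1'.
C1 (derived state '0') is unique to Dromion (autapomorphy; uninformative for grouping).
C2 (derived state '1') is shared by Cerateus, Dromion, Ophiaria, and Ornithura — a synapomorphy uniting that clade.
Only Cerateus, Ophiaria, and Ornithura show the derived state '1' for C3, supporting them as a clade.
C4 (derived state '0') is shared by Ophiaria and Ornithura — a synapomorphy uniting that clade.
C5 (derived state '0') is shared by all ingroup taxa — unites the whole ingroup.
Most parsimonious ingroup topology: ((Dromion,((Ornithura,Ophiaria),Cerateus)),Pachyura).
Ornithura and Ophiaria form a cherry on this tree, so they are sister taxa.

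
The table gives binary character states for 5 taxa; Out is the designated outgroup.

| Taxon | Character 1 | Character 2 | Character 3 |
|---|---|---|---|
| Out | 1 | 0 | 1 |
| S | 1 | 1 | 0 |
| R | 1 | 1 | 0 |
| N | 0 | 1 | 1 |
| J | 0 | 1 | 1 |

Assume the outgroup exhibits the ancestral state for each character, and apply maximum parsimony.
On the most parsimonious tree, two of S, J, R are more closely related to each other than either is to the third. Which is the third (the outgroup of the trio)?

Character polarity is set by the outgroup: the derived state is whichever differs from the outgroup's state, so for Character 1, Character 3 the derived state is '0', and for the remaining characters it is '1'.
Only J and N show the derived state '0' for Character 1, supporting them as a clade.
Character 2 (derived state '1') is shared by all ingroup taxa — unites the whole ingroup.
Character 3: derived state '0' in R and S only — synapomorphy for {R, S}.
Most parsimonious ingroup topology: ((S,R),(N,J)).
S and R share a more recent common ancestor with each other than either does with J, so J is the least closely related of the three.

J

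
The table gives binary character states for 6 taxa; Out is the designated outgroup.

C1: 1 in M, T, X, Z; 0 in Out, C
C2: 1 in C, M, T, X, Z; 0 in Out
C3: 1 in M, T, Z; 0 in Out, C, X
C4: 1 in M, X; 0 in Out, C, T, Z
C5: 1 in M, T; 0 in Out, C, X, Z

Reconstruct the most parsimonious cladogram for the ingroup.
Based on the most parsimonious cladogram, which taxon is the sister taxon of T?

M

The outgroup has state '0' for every character, so '1' is the derived state throughout.
C1 (derived state '1') is shared by M, T, X, and Z — a synapomorphy uniting that clade.
C2 (derived state '1') is shared by all ingroup taxa — unites the whole ingroup.
Only M, T, and Z show the derived state '1' for C3, supporting them as a clade.
C4 groups M and X, which is incompatible with the clades supported by the remaining characters; treating it as convergent (homoplasy) costs fewer steps than any alternative tree.
C5 (derived state '1') is shared by M and T — a synapomorphy uniting that clade.
Most parsimonious ingroup topology: (C,(((M,T),Z),X)).
T and M form a cherry on this tree, so they are sister taxa.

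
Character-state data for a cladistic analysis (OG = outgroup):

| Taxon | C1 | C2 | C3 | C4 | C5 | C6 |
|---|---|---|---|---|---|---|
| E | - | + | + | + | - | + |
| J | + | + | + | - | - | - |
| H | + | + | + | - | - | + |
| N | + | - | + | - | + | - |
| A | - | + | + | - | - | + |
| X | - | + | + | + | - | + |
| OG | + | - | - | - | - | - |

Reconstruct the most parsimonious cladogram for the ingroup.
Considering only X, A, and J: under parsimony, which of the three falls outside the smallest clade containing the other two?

Character polarity is set by the outgroup: the derived state is whichever differs from the outgroup's state, so for C1 the derived state is '-', and for the remaining characters it is '+'.
C1 (derived state '-') is shared by A, E, and X — a synapomorphy uniting that clade.
Only A, E, H, J, and X show the derived state '+' for C2, supporting them as a clade.
C3 (derived state '+') is shared by all ingroup taxa — unites the whole ingroup.
C4 (derived state '+') is shared by E and X — a synapomorphy uniting that clade.
C5 (derived state '+') is unique to N (autapomorphy; uninformative for grouping).
Only A, E, H, and X show the derived state '+' for C6, supporting them as a clade.
Most parsimonious ingroup topology: ((((A,(E,X)),H),J),N).
A and X share a more recent common ancestor with each other than either does with J, so J is the least closely related of the three.

J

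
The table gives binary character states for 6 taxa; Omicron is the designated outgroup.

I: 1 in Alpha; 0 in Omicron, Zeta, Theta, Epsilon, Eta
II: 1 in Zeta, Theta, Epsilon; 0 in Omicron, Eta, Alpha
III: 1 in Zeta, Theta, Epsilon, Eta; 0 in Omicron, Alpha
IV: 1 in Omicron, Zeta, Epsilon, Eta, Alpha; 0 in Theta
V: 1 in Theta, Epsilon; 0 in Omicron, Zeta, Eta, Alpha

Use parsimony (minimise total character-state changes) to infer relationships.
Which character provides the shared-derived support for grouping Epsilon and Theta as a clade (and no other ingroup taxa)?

V

Character polarity is set by the outgroup: the derived state is whichever differs from the outgroup's state, so for IV the derived state is '0', and for the remaining characters it is '1'.
I (derived state '1') is unique to Alpha (autapomorphy; uninformative for grouping).
II: derived state '1' in Epsilon, Theta, and Zeta only — synapomorphy for {Epsilon, Theta, Zeta}.
Only Epsilon, Eta, Theta, and Zeta show the derived state '1' for III, supporting them as a clade.
IV: derived state '0' in Theta only — an autapomorphy, so it tells us nothing about relationships among taxa.
Only Epsilon and Theta show the derived state '1' for V, supporting them as a clade.
Most parsimonious ingroup topology: (((Zeta,(Theta,Epsilon)),Eta),Alpha).
The clade {Epsilon, Theta} is supported by V: its derived state '1' occurs in exactly those taxa and in no other taxon (including the outgroup).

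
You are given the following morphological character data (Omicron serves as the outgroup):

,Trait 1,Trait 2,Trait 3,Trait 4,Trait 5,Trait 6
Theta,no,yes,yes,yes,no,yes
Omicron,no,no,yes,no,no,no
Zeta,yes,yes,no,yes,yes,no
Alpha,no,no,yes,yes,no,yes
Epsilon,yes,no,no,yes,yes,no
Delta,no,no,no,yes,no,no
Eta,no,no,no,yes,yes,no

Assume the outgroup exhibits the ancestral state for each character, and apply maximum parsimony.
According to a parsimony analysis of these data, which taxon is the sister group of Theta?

Character polarity is set by the outgroup: the derived state is whichever differs from the outgroup's state, so for Trait 3 the derived state is 'no', and for the remaining characters it is 'yes'.
Trait 1: derived state 'yes' in Epsilon and Zeta only — synapomorphy for {Epsilon, Zeta}.
Trait 2 (state 'yes') occurs in Theta and Zeta but conflicts with the nesting implied by the other characters — most parsimoniously interpreted as homoplasy.
Trait 3 (derived state 'no') is shared by Delta, Epsilon, Eta, and Zeta — a synapomorphy uniting that clade.
All ingroup taxa share the derived state 'yes' for Trait 4; it defines the ingroup but does not resolve relationships within it.
Only Epsilon, Eta, and Zeta show the derived state 'yes' for Trait 5, supporting them as a clade.
Trait 6 (derived state 'yes') is shared by Alpha and Theta — a synapomorphy uniting that clade.
Most parsimonious ingroup topology: ((Delta,(Eta,(Epsilon,Zeta))),(Alpha,Theta)).
Theta and Alpha form a cherry on this tree, so they are sister taxa.

Alpha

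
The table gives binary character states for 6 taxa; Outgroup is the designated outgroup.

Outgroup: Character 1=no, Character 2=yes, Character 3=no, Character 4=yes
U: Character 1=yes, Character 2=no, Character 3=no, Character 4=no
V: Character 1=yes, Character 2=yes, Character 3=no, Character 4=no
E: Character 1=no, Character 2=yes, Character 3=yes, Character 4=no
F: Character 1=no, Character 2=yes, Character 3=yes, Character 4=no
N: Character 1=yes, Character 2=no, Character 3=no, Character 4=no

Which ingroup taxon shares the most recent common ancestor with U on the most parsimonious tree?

Character polarity is set by the outgroup: the derived state is whichever differs from the outgroup's state, so for Character 2, Character 4 the derived state is 'no', and for the remaining characters it is 'yes'.
Character 1 (derived state 'yes') is shared by N, U, and V — a synapomorphy uniting that clade.
Only N and U show the derived state 'no' for Character 2, supporting them as a clade.
Character 3: derived state 'yes' in E and F only — synapomorphy for {E, F}.
Character 4 (derived state 'no') is shared by all ingroup taxa — unites the whole ingroup.
Most parsimonious ingroup topology: (((U,N),V),(E,F)).
U and N form a cherry on this tree, so they are sister taxa.

N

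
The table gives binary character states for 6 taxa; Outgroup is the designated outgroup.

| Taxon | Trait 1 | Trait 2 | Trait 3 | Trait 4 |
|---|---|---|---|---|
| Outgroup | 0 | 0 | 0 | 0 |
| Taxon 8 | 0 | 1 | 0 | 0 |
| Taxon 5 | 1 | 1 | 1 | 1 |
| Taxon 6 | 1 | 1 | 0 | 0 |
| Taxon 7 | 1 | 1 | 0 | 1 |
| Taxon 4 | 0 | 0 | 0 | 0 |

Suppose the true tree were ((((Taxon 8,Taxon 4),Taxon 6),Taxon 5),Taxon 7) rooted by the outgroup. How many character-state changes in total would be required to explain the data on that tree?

7

Map each character onto ((((Taxon 8,Taxon 4),Taxon 6),Taxon 5),Taxon 7) (rooted by Outgroup) and count the minimum state changes it requires (Fitch parsimony):
Trait 1: 2; Trait 2: 2; Trait 3: 1; Trait 4: 2.
Total tree length = 7.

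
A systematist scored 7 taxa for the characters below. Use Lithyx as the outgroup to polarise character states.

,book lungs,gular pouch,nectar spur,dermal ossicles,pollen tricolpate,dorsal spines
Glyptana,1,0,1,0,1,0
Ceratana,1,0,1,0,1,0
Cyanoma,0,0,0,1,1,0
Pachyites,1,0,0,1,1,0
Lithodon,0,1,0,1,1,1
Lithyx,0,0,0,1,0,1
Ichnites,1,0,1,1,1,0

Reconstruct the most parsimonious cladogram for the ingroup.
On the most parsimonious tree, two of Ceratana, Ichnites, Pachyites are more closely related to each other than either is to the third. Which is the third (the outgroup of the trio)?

Character polarity is set by the outgroup: the derived state is whichever differs from the outgroup's state, so for dermal ossicles, dorsal spines the derived state is '0', and for the remaining characters it is '1'.
book lungs: derived state '1' in Ceratana, Glyptana, Ichnites, and Pachyites only — synapomorphy for {Ceratana, Glyptana, Ichnites, Pachyites}.
gular pouch: derived state '1' in Lithodon only — an autapomorphy, so it tells us nothing about relationships among taxa.
nectar spur (derived state '1') is shared by Ceratana, Glyptana, and Ichnites — a synapomorphy uniting that clade.
dermal ossicles (derived state '0') is shared by Ceratana and Glyptana — a synapomorphy uniting that clade.
pollen tricolpate (derived state '1') is shared by all ingroup taxa — unites the whole ingroup.
dorsal spines: derived state '0' in Ceratana, Cyanoma, Glyptana, Ichnites, and Pachyites only — synapomorphy for {Ceratana, Cyanoma, Glyptana, Ichnites, Pachyites}.
Most parsimonious ingroup topology: (Lithodon,((((Ceratana,Glyptana),Ichnites),Pachyites),Cyanoma)).
Ichnites and Ceratana share a more recent common ancestor with each other than either does with Pachyites, so Pachyites is the least closely related of the three.

Pachyites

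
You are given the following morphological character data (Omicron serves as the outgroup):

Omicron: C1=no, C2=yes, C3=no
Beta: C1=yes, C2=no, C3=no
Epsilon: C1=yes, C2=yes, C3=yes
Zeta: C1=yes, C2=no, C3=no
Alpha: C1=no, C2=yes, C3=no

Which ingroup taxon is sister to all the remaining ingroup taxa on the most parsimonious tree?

Character polarity is set by the outgroup: the derived state is whichever differs from the outgroup's state, so for C2 the derived state is 'no', and for the remaining characters it is 'yes'.
C1 (derived state 'yes') is shared by Beta, Epsilon, and Zeta — a synapomorphy uniting that clade.
C2: derived state 'no' in Beta and Zeta only — synapomorphy for {Beta, Zeta}.
C3: derived state 'yes' in Epsilon only — an autapomorphy, so it tells us nothing about relationships among taxa.
Most parsimonious ingroup topology: (((Beta,Zeta),Epsilon),Alpha).
Alpha is sister to the clade containing all other ingroup taxa, so it is the earliest-diverging (most basal) ingroup lineage.

Alpha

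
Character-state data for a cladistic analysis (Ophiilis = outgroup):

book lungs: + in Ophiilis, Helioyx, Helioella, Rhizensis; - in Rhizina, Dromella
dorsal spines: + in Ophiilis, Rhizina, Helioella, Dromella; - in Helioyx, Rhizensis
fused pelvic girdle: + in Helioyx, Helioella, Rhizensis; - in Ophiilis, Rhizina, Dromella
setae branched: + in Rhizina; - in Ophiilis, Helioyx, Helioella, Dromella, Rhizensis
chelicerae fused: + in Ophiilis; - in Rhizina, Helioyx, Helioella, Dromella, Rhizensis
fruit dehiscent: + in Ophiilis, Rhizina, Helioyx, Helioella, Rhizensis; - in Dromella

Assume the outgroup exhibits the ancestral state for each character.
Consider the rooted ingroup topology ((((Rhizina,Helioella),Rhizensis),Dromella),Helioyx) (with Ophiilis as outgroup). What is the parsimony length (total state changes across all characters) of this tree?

10

Map each character onto ((((Rhizina,Helioella),Rhizensis),Dromella),Helioyx) (rooted by Ophiilis) and count the minimum state changes it requires (Fitch parsimony):
book lungs: 2; dorsal spines: 2; fused pelvic girdle: 3; setae branched: 1; chelicerae fused: 1; fruit dehiscent: 1.
Total tree length = 10.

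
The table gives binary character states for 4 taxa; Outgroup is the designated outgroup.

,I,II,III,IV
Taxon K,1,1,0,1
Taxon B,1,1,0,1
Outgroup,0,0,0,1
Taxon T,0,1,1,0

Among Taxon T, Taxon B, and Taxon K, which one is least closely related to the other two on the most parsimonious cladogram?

Character polarity is set by the outgroup: the derived state is whichever differs from the outgroup's state, so for IV the derived state is '0', and for the remaining characters it is '1'.
I: derived state '1' in Taxon B and Taxon K only — synapomorphy for {Taxon B, Taxon K}.
All ingroup taxa share the derived state '1' for II; it defines the ingroup but does not resolve relationships within it.
III (derived state '1') is unique to Taxon T (autapomorphy; uninformative for grouping).
IV (derived state '0') is unique to Taxon T (autapomorphy; uninformative for grouping).
Most parsimonious ingroup topology: (Taxon T,(Taxon K,Taxon B)).
Taxon B and Taxon K share a more recent common ancestor with each other than either does with Taxon T, so Taxon T is the least closely related of the three.

Taxon T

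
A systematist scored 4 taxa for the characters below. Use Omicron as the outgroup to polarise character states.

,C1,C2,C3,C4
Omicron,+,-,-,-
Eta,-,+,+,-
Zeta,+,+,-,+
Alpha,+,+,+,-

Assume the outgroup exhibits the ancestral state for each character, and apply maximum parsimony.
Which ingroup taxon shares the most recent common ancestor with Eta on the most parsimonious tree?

Alpha

Character polarity is set by the outgroup: the derived state is whichever differs from the outgroup's state, so for C1 the derived state is '-', and for the remaining characters it is '+'.
C1: derived state '-' in Eta only — an autapomorphy, so it tells us nothing about relationships among taxa.
C2 (derived state '+') is shared by all ingroup taxa — unites the whole ingroup.
Only Alpha and Eta show the derived state '+' for C3, supporting them as a clade.
C4 (derived state '+') is unique to Zeta (autapomorphy; uninformative for grouping).
Most parsimonious ingroup topology: ((Eta,Alpha),Zeta).
Eta and Alpha form a cherry on this tree, so they are sister taxa.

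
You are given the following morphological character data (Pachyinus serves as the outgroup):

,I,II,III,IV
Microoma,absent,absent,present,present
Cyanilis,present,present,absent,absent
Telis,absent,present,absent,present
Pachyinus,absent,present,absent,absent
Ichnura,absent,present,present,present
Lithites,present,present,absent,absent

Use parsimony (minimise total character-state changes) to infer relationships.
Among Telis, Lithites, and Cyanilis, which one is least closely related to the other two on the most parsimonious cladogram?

Telis

Character polarity is set by the outgroup: the derived state is whichever differs from the outgroup's state, so for II the derived state is 'absent', and for the remaining characters it is 'present'.
I: derived state 'present' in Cyanilis and Lithites only — synapomorphy for {Cyanilis, Lithites}.
II: derived state 'absent' in Microoma only — an autapomorphy, so it tells us nothing about relationships among taxa.
III: derived state 'present' in Ichnura and Microoma only — synapomorphy for {Ichnura, Microoma}.
IV (derived state 'present') is shared by Ichnura, Microoma, and Telis — a synapomorphy uniting that clade.
Most parsimonious ingroup topology: ((Cyanilis,Lithites),(Telis,(Microoma,Ichnura))).
Lithites and Cyanilis share a more recent common ancestor with each other than either does with Telis, so Telis is the least closely related of the three.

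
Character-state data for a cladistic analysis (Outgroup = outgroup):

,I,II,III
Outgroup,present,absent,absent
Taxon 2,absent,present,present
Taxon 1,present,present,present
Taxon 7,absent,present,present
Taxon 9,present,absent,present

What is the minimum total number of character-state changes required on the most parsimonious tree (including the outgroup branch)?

Character polarity is set by the outgroup: the derived state is whichever differs from the outgroup's state, so for I the derived state is 'absent', and for the remaining characters it is 'present'.
I: derived state 'absent' in Taxon 2 and Taxon 7 only — synapomorphy for {Taxon 2, Taxon 7}.
II (derived state 'present') is shared by Taxon 1, Taxon 2, and Taxon 7 — a synapomorphy uniting that clade.
III (derived state 'present') is shared by all ingroup taxa — unites the whole ingroup.
Most parsimonious ingroup topology: (((Taxon 2,Taxon 7),Taxon 1),Taxon 9).
Changes per character on this tree: I: 1; II: 1; III: 1.
Total = 3.

3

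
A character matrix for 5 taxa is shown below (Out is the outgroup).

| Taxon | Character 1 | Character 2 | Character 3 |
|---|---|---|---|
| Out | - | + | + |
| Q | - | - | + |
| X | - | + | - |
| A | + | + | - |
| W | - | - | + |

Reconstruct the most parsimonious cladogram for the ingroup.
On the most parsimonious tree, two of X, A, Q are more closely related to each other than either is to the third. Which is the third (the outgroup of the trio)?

Q

Character polarity is set by the outgroup: the derived state is whichever differs from the outgroup's state, so for Character 2, Character 3 the derived state is '-', and for the remaining characters it is '+'.
Character 1 (derived state '+') is unique to A (autapomorphy; uninformative for grouping).
Character 2 (derived state '-') is shared by Q and W — a synapomorphy uniting that clade.
Only A and X show the derived state '-' for Character 3, supporting them as a clade.
Most parsimonious ingroup topology: ((Q,W),(X,A)).
X and A share a more recent common ancestor with each other than either does with Q, so Q is the least closely related of the three.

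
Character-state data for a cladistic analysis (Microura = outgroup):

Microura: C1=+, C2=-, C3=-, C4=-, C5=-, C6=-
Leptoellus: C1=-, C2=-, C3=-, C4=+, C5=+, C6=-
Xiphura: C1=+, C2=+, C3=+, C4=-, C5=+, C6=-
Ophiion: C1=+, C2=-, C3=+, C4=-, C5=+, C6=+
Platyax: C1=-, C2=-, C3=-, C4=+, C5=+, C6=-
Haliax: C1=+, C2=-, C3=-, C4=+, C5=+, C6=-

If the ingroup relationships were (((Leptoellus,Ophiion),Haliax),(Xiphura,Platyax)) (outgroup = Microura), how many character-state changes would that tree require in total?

Map each character onto (((Leptoellus,Ophiion),Haliax),(Xiphura,Platyax)) (rooted by Microura) and count the minimum state changes it requires (Fitch parsimony):
C1: 2; C2: 1; C3: 2; C4: 3; C5: 1; C6: 1.
Total tree length = 10.

10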